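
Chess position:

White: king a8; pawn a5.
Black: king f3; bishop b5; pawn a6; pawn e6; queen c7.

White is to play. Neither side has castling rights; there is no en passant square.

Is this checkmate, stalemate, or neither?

stalemate

White to move; white king on a8.
In check: no.
King squares — a7: attacked by Qc7; b7: attacked by Qc7; b8: attacked by Qc7.
Legal moves for White: none.
Not in check and no legal moves → stalemate.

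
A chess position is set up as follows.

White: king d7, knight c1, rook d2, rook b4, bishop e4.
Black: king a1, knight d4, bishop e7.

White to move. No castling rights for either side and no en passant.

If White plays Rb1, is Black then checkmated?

yes

After Rb1: black king on a1; in check: yes, from the white rook on b1.
King squares — b1: attacked by Be4; a2: attacked by Nc1; b2: attacked by Rb1.
Black has no legal moves → checkmate.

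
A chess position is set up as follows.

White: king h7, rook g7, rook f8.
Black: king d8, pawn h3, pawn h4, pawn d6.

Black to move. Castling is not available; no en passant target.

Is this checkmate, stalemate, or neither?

Black to move; black king on d8.
In check: yes, from the white rook on f8.
King squares — c7: attacked by Rg7; d7: attacked by Rg7; e7: attacked by Rg7; c8: attacked by Rf8; e8: attacked by Rf8.
Legal moves for Black: none.
In check with no legal moves → checkmate.

checkmate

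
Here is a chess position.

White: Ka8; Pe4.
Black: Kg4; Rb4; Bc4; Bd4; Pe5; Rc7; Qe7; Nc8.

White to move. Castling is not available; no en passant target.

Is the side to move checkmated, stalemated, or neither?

stalemate

White to move; white king on a8.
In check: no.
King squares — a7: attacked by Bd4; b7: attacked by Rb4; b8: attacked by Rb4.
Legal moves for White: none.
Not in check and no legal moves → stalemate.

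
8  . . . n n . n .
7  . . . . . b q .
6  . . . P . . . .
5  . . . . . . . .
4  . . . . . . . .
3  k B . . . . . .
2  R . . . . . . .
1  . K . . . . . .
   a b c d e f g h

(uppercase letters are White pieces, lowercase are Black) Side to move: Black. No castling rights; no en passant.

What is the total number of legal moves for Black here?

Black to move; king on a3.
In check: yes, from the white rook on a2.
Legal moves: Kb4, Kxb3.
Count: 2.

2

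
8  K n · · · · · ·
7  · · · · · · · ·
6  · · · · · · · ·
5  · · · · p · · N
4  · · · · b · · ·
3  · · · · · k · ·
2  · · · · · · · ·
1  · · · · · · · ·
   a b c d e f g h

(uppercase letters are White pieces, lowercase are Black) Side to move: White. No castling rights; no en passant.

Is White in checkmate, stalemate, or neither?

White to move; white king on a8.
In check: yes, from the black bishop on e4.
King squares — a7: available; b7: attacked by Be4; b8: available.
Legal moves for White: Kxb8, Ka7.
White is in check but has 2 legal moves → neither.

neither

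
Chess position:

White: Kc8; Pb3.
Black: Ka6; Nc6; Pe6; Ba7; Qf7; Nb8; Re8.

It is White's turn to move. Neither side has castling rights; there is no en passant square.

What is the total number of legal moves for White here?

White to move; king on c8.
In check: yes, from the black rook on e8.
Legal moves: none.
Count: 0.

0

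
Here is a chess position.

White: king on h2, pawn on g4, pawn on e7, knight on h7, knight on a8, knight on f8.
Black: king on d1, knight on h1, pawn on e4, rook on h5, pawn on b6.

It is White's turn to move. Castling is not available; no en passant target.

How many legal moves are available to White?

White to move; king on h2.
In check: yes, from the black rook on h5.
Legal moves: Kg2, Kg1, gxh5.
Count: 3.

3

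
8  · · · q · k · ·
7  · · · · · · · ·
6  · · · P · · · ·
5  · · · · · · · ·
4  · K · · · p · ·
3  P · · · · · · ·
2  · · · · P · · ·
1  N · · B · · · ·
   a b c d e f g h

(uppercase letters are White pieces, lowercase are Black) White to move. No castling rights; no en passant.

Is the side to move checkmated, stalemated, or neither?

neither

White to move; white king on b4.
In check: no.
Legal moves for White: Kc5, Kb5, Kc4, Ka4, Kc3, Kb3, Ba4, Bb3, Bc2, Nb3, Nc2, d7, a4, e3, e4.
White has 15 legal moves and is not in check → neither.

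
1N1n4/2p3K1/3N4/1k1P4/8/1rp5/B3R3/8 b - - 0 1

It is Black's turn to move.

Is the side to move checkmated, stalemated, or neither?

neither

Black to move; black king on b5.
In check: yes, from the white knight on d6.
Legal moves for Black: Kb6, Kc5, Ka5, Kb4, Ka4, cxd6.
Black is in check but has 6 legal moves → neither.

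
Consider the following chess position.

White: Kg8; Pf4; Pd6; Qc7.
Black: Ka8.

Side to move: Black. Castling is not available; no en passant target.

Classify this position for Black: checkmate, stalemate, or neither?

Black to move; black king on a8.
In check: no.
King squares — a7: attacked by Qc7; b7: attacked by Qc7; b8: attacked by Qc7.
Legal moves for Black: none.
Not in check and no legal moves → stalemate.

stalemate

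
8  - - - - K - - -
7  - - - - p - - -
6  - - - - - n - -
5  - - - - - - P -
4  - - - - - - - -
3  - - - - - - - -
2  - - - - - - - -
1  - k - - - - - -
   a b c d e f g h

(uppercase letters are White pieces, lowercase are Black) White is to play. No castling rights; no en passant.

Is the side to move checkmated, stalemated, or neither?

neither

White to move; white king on e8.
In check: yes, from the black knight on f6.
Legal moves for White: Kf8, Kd8, Kf7, Kxe7, gxf6.
White is in check but has 5 legal moves → neither.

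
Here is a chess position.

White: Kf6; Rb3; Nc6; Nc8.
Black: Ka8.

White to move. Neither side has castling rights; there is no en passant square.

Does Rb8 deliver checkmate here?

After Rb8: black king on a8; in check: yes, from the white rook on b8.
King squares — a7: attacked by Nc6; b7: attacked by Rb8; b8: attacked by Nc6.
Black has no legal moves → checkmate.

yes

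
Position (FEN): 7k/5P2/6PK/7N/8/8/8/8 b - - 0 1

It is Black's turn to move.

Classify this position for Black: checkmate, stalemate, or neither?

stalemate

Black to move; black king on h8.
In check: no.
King squares — g7: attacked by Nh5; h7: attacked by Pg6; g8: attacked by Pf7.
Legal moves for Black: none.
Not in check and no legal moves → stalemate.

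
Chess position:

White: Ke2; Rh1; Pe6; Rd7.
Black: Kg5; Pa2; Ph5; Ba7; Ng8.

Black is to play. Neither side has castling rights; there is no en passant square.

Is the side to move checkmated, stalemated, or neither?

Black to move; black king on g5.
In check: no.
Legal moves for Black include: Ne7, Nh6, Nf6, Bb8, Bb6, Bc5, Bd4, Be3, Bf2, Bg1, Kh6, Kg6, Kf6, Kf5, Kg4, Kf4, h4, a1=Q, ... (list truncated; more exist).
Black has legal moves and is not in check → neither.

neither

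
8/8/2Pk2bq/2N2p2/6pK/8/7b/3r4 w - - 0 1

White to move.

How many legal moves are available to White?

0

White to move; king on h4.
In check: yes, from the black queen on h6.
Legal moves: none.
Count: 0.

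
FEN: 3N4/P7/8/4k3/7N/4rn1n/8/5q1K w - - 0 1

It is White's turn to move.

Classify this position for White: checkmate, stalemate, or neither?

White to move; white king on h1.
In check: yes, from the black queen on f1.
King squares — g1: attacked by Qf1; g2: attacked by Qf1; h2: attacked by Nf3.
Legal moves for White: none.
In check with no legal moves → checkmate.

checkmate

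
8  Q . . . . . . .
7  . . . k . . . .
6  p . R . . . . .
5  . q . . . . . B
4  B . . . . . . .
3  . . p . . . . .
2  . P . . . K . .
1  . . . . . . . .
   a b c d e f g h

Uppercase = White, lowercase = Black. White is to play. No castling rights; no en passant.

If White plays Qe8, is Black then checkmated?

yes

After Qe8: black king on d7; in check: yes, from the white queen on e8.
King squares — c6: attacked by Qe8; d6: attacked by Rc6; e6: attacked by Rc6; c7: attacked by Rc6; e7: attacked by Qe8; c8: attacked by Rc6; d8: attacked by Qe8; e8: attacked by Bh5.
Black has no legal moves → checkmate.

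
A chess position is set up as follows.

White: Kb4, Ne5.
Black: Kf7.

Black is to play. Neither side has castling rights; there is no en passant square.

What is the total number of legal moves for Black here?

7

Black to move; king on f7.
In check: yes, from the white knight on e5.
Legal moves: Kg8, Kf8, Ke8, Kg7, Ke7, Kf6, Ke6.
Count: 7.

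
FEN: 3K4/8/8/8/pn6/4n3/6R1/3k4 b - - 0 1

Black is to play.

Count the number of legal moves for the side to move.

16

Black to move; king on d1.
In check: no.
Legal moves: Nc6+, Na6, Nbd5, Nd3, Nbc2, Na2, Nf5, Ned5, Ng4, Nc4, Nxg2, Nec2, Nf1, Ke1, Kc1, a3.
Count: 16.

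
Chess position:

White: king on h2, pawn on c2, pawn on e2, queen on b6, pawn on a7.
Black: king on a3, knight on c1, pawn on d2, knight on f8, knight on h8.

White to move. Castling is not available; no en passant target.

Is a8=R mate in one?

yes

After a8=R: black king on a3; in check: yes, from the white rook on a8.
King squares — a2: attacked by Ra8; b2: attacked by Qb6; b3: attacked by Pc2; a4: attacked by Ra8; b4: attacked by Qb6.
Black has no legal moves → checkmate.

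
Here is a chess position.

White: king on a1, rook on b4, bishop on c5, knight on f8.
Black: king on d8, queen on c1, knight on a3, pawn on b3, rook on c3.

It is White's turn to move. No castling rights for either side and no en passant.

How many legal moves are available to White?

0

White to move; king on a1.
In check: yes, from the black queen on c1.
Legal moves: none.
Count: 0.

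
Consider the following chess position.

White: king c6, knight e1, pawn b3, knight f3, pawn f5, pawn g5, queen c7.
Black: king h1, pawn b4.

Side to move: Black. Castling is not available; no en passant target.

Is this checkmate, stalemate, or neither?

stalemate

Black to move; black king on h1.
In check: no.
King squares — g1: attacked by Nf3; g2: attacked by Ne1; h2: attacked by Nf3.
Legal moves for Black: none.
Not in check and no legal moves → stalemate.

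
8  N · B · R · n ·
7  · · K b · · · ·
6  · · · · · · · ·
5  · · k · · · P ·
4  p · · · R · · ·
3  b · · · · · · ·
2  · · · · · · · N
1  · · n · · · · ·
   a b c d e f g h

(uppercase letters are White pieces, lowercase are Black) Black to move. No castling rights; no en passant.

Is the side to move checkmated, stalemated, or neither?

neither

Black to move; black king on c5.
In check: no.
Legal moves for Black include: Ne7, Nh6, Nf6, Bxe8, Bxc8, Be6, Bc6, Bf5, Bb5, Bg4, Bh3, Kd5, Kb5, Bb4, Bb2, Nd3, Nb3, Ne2, ... (list truncated; more exist).
Black has legal moves and is not in check → neither.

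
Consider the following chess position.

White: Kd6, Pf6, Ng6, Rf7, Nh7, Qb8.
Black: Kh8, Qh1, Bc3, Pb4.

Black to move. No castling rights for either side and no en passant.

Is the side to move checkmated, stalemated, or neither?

checkmate

Black to move; black king on h8.
In check: yes, from the white knight on g6 and the white queen on b8.
King squares — g7: attacked by Pf6; h7: attacked by Rf7; g8: attacked by Qb8.
Legal moves for Black: none.
In check with no legal moves → checkmate.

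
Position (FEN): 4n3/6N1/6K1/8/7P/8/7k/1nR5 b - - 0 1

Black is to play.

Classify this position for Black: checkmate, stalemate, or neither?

neither

Black to move; black king on h2.
In check: no.
Legal moves for Black: Nxg7, Nc7, Nf6, Nd6, Kh3, Kg3, Kg2, Nc3, Na3, Nd2.
Black has 10 legal moves and is not in check → neither.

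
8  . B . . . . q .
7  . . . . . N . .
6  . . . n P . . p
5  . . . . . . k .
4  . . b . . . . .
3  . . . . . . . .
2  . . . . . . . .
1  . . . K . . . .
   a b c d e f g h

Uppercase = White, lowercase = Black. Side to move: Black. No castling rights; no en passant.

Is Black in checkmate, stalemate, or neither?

neither

Black to move; black king on g5.
In check: yes, from the white knight on f7.
Legal moves for Black: Kg6, Kf6, Kh5, Kf5, Kh4, Kg4, Kf4, Qxf7, Nxf7.
Black is in check but has 9 legal moves → neither.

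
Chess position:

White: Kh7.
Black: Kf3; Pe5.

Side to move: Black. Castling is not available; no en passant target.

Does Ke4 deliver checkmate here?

no

After Ke4: white king on h7; in check: no.
White is not in check, so this cannot be checkmate.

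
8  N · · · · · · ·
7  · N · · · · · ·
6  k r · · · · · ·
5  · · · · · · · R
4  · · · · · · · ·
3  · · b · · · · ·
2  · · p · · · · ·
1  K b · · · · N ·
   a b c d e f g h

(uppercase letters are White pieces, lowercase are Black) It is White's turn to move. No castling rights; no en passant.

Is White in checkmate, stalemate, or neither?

checkmate

White to move; white king on a1.
In check: yes, from the black bishop on c3.
King squares — b1: attacked by Pc2; a2: attacked by Bb1; b2: attacked by Bc3.
Legal moves for White: none.
In check with no legal moves → checkmate.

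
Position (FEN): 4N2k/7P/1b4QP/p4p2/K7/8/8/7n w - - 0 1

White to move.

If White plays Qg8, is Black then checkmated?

After Qg8: black king on h8; in check: yes, from the white queen on g8.
King squares — g7: attacked by Ph6; h7: attacked by Qg8; g8: attacked by Ph7.
Black has no legal moves → checkmate.

yes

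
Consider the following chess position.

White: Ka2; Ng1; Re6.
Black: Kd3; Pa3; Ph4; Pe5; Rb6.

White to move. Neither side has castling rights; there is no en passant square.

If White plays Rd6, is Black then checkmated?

After Rd6: black king on d3; in check: yes, from the white rook on d6.
Black has 6 legal replies: Ke4, Kc4, Ke3, Kc3, Kc2, Rxd6.
In check but a legal move exists → not checkmate.

no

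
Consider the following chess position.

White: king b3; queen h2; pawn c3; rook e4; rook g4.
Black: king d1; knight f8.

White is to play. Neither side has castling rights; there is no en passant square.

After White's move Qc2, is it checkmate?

After Qc2: black king on d1; in check: yes, from the white queen on c2.
King squares — c1: attacked by Qc2; e1: attacked by Re4; c2: attacked by Kb3; d2: attacked by Qc2; e2: attacked by Qc2.
Black has no legal moves → checkmate.

yes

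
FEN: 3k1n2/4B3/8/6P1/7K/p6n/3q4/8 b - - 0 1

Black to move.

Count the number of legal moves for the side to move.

Black to move; king on d8.
In check: yes, from the white bishop on e7.
Legal moves: Ke8, Kc8, Kxe7, Kd7, Kc7.
Count: 5.

5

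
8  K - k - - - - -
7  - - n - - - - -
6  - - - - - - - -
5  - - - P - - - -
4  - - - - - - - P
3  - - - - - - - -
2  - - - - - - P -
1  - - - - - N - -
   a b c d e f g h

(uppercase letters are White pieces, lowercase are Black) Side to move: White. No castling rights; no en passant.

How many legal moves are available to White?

1

White to move; king on a8.
In check: yes, from the black knight on c7.
Legal moves: Ka7.
Count: 1.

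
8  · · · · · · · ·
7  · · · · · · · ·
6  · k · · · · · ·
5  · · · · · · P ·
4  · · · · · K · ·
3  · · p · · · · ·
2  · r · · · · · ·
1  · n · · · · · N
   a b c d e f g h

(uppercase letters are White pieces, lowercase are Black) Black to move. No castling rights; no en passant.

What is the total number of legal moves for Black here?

21

Black to move; king on b6.
In check: no.
Legal moves: Kc7, Kb7, Ka7, Kc6, Ka6, Kc5, Kb5, Ka5, Rb5, Rb4+, Rb3, Rh2, Rg2, Rf2+, Re2, Rd2, Rc2, Ra2, Na3, Nd2, c2.
Count: 21.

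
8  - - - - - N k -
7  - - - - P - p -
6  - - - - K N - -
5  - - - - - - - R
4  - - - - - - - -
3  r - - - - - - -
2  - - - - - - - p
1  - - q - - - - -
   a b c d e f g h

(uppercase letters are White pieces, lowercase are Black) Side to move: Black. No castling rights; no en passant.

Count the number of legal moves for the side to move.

1

Black to move; king on g8.
In check: yes, from the white knight on f6.
Legal moves: gxf6.
Count: 1.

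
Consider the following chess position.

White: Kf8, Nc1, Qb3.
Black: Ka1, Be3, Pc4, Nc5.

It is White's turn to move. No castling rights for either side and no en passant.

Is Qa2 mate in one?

yes

After Qa2: black king on a1; in check: yes, from the white queen on a2.
King squares — b1: attacked by Qa2; a2: attacked by Nc1; b2: attacked by Qa2.
Black has no legal moves → checkmate.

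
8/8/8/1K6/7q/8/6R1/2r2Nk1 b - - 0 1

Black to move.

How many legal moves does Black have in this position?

3

Black to move; king on g1.
In check: yes, from the white rook on g2.
Legal moves: Kxg2, Kh1, Kxf1.
Count: 3.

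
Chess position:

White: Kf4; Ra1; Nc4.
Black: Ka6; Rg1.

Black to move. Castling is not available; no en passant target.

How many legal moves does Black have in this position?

3

Black to move; king on a6.
In check: yes, from the white rook on a1.
Legal moves: Kb7, Kb5, Rxa1.
Count: 3.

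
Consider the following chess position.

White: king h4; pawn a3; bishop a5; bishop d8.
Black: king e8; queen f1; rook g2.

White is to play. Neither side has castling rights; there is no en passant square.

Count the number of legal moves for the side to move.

14

White to move; king on h4.
In check: no.
Legal moves: Be7, Bdc7, Bf6, Bdb6, Bg5, Bac7, Bab6, Bb4, Bc3, Bd2, Be1, Kh5, Kh3, a4.
Count: 14.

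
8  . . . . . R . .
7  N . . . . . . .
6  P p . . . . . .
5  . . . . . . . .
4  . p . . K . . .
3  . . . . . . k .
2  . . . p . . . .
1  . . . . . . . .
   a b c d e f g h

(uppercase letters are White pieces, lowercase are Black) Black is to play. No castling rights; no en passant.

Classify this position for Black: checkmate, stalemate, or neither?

neither

Black to move; black king on g3.
In check: no.
Legal moves for Black: Kh4, Kg4, Kh3, Kh2, Kg2, b5, b3, d1=Q, d1=R, d1=B, d1=N.
Black has 11 legal moves and is not in check → neither.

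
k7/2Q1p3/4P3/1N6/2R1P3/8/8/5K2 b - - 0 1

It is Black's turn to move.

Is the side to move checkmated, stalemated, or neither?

Black to move; black king on a8.
In check: no.
King squares — a7: attacked by Nb5; b7: attacked by Qc7; b8: attacked by Qc7.
Legal moves for Black: none.
Not in check and no legal moves → stalemate.

stalemate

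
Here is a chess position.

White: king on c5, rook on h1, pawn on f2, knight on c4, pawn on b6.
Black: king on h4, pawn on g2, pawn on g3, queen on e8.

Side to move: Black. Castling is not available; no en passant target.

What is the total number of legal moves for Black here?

6

Black to move; king on h4.
In check: yes, from the white rook on h1.
Legal moves: Kg5, Kg4, gxh1=Q, gxh1=R, gxh1=B, gxh1=N.
Count: 6.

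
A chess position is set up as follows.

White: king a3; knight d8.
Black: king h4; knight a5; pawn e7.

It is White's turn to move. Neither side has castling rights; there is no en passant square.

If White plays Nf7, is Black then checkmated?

no

After Nf7: black king on h4; in check: no.
Black is not in check, so this cannot be checkmate.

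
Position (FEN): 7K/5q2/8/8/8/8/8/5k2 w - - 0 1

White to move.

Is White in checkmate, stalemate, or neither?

stalemate

White to move; white king on h8.
In check: no.
King squares — g7: attacked by Qf7; h7: attacked by Qf7; g8: attacked by Qf7.
Legal moves for White: none.
Not in check and no legal moves → stalemate.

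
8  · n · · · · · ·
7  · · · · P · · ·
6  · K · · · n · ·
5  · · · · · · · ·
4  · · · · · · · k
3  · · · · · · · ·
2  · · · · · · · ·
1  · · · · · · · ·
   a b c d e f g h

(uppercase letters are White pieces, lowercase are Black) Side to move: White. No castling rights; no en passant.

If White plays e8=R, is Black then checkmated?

After e8=R: black king on h4; in check: no.
Black is not in check, so this cannot be checkmate.

no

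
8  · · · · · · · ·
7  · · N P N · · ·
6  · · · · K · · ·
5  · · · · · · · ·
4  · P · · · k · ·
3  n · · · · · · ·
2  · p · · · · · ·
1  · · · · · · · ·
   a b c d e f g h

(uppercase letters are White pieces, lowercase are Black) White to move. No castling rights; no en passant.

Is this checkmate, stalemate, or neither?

White to move; white king on e6.
In check: no.
Legal moves for White include: Ng8, Nc8, Ng6+, Nc6, Nf5, Ned5+, Ne8, Na8, Na6, Ncd5+, Nb5, Kf7, Kf6, Kd6, Kd5, d8=Q, d8=R, d8=B, ... (list truncated; more exist).
White has legal moves and is not in check → neither.

neither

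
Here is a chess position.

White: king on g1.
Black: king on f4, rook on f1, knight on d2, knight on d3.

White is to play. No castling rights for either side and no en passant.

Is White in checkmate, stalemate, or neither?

neither

White to move; white king on g1.
In check: yes, from the black rook on f1.
King squares — f1: attacked by Nd2; h1: attacked by Rf1; f2: attacked by Rf1; g2: available; h2: available.
Legal moves for White: Kh2, Kg2.
White is in check but has 2 legal moves → neither.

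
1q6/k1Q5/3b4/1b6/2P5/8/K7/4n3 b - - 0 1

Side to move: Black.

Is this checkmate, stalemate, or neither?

Black to move; black king on a7.
In check: yes, from the white queen on c7.
Legal moves for Black: Ka8, Ka6, Qxc7, Qb7, Bxc7.
Black is in check but has 5 legal moves → neither.

neither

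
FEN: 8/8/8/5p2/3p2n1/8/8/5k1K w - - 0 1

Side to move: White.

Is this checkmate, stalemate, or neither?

stalemate

White to move; white king on h1.
In check: no.
King squares — g1: attacked by Kf1; g2: attacked by Kf1; h2: attacked by Ng4.
Legal moves for White: none.
Not in check and no legal moves → stalemate.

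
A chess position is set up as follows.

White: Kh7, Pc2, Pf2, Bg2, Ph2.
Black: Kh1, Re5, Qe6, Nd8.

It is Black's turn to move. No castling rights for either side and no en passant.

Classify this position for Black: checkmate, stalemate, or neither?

neither

Black to move; black king on h1.
In check: yes, from the white bishop on g2.
Legal moves for Black: Kxh2, Kxg2, Kg1.
Black is in check but has 3 legal moves → neither.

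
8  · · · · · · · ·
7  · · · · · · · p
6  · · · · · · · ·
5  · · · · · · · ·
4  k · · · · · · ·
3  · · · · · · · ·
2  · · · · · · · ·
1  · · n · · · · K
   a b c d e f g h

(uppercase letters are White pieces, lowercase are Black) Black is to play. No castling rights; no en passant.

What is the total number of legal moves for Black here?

11

Black to move; king on a4.
In check: no.
Legal moves: Kb5, Ka5, Kb4, Kb3, Ka3, Nd3, Nb3, Ne2, Na2, h6, h5.
Count: 11.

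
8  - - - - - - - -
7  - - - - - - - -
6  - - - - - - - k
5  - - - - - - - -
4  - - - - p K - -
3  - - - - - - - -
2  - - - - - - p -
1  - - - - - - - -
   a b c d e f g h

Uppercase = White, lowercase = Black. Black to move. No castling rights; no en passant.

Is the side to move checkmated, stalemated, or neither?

Black to move; black king on h6.
In check: no.
Legal moves for Black: Kh7, Kg7, Kg6, Kh5, e3, g1=Q, g1=R, g1=B, g1=N.
Black has 9 legal moves and is not in check → neither.

neither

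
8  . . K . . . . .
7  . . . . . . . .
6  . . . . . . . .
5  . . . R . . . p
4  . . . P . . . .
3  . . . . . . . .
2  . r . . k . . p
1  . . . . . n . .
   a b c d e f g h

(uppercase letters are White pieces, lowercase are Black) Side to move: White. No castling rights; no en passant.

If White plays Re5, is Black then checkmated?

no

After Re5: black king on e2; in check: yes, from the white rook on e5.
Black has 6 legal replies: Kf3, Kd3, Kf2, Kd2, Kd1, Ne3.
In check but a legal move exists → not checkmate.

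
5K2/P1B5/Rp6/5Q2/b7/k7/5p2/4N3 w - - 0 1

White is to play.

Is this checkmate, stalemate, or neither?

neither

White to move; white king on f8.
In check: no.
Legal moves for White include: Kg8, Kg7, Kf7, Ke7, Bd8, Bb8, Bd6+, Bxb6, Be5, Bf4, Bg3, Bh2, Rxb6, Ra5, Rxa4+, Qc8, Qh7, Qf7, ... (list truncated; more exist).
White has legal moves and is not in check → neither.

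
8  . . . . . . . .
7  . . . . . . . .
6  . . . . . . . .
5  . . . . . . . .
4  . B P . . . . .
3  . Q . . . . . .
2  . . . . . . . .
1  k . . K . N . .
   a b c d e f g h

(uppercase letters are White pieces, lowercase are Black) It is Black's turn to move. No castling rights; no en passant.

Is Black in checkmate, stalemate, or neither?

stalemate

Black to move; black king on a1.
In check: no.
King squares — b1: attacked by Qb3; a2: attacked by Qb3; b2: attacked by Qb3.
Legal moves for Black: none.
Not in check and no legal moves → stalemate.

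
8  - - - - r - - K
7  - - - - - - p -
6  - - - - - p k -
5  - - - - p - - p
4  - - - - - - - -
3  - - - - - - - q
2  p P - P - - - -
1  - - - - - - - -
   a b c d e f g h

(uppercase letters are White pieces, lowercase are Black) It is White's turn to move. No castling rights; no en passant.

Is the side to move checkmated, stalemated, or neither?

checkmate

White to move; white king on h8.
In check: yes, from the black rook on e8.
King squares — g7: attacked by Kg6; h7: attacked by Kg6; g8: attacked by Re8.
Legal moves for White: none.
In check with no legal moves → checkmate.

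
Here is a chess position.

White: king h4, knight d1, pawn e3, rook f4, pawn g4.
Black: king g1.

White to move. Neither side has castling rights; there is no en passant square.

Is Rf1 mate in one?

no

After Rf1: black king on g1; in check: yes, from the white rook on f1.
Black has 3 legal replies: Kh2, Kg2, Kxf1.
In check but a legal move exists → not checkmate.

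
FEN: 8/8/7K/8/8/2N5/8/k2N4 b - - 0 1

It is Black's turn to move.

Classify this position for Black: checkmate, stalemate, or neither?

stalemate

Black to move; black king on a1.
In check: no.
King squares — b1: attacked by Nc3; a2: attacked by Nc3; b2: attacked by Nd1.
Legal moves for Black: none.
Not in check and no legal moves → stalemate.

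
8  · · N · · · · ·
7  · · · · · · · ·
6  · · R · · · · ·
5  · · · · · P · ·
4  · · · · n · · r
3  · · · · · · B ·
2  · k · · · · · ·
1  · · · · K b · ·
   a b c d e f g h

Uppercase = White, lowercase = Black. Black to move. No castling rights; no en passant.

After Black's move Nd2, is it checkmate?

no

After Nd2: white king on e1; in check: no.
White is not in check, so this cannot be checkmate.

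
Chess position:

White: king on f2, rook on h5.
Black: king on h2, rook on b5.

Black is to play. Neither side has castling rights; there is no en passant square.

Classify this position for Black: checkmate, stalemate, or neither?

neither

Black to move; black king on h2.
In check: yes, from the white rook on h5.
King squares — g1: attacked by Kf2; h1: attacked by Rh5; g2: attacked by Kf2; g3: attacked by Kf2; h3: attacked by Rh5.
Legal moves for Black: Rxh5.
Black is in check but has 1 legal move → neither.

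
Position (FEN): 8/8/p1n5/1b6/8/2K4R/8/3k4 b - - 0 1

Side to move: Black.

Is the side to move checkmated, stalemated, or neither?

neither

Black to move; black king on d1.
In check: no.
Legal moves for Black: Nd8, Nb8, Ne7, Na7, Ne5, Na5, Nd4, Nb4, Bc4, Ba4, Bd3, Be2, Bf1, Ke2, Ke1, Kc1, a5.
Black has 17 legal moves and is not in check → neither.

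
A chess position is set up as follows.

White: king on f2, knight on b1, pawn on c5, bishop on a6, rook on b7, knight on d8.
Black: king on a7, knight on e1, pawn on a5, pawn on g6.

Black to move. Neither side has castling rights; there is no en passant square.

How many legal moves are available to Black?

2

Black to move; king on a7.
In check: yes, from the white rook on b7.
Legal moves: Ka8, Kxa6.
Count: 2.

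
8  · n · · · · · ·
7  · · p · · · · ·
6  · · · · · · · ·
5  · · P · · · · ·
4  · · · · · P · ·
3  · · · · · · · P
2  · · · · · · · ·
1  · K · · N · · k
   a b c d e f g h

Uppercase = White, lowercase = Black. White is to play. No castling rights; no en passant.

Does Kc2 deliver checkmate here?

After Kc2: black king on h1; in check: no.
Black is not in check, so this cannot be checkmate.

no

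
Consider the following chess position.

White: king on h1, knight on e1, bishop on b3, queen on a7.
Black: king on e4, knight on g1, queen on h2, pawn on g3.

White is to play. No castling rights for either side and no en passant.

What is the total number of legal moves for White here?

White to move; king on h1.
In check: yes, from the black queen on h2.
Legal moves: none.
Count: 0.

0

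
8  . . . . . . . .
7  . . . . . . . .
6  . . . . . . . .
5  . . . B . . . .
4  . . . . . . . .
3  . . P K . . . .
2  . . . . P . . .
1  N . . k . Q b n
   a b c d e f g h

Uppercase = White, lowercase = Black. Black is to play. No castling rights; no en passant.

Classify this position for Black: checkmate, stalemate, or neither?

checkmate

Black to move; black king on d1.
In check: yes, from the white queen on f1.
King squares — c1: attacked by Qf1; e1: attacked by Qf1; c2: attacked by Na1; d2: attacked by Kd3; e2: attacked by Qf1.
Legal moves for Black: none.
In check with no legal moves → checkmate.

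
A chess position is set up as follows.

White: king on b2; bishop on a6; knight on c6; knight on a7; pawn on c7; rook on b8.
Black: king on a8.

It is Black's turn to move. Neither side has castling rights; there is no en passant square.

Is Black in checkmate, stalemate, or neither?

Black to move; black king on a8.
In check: yes, from the white rook on b8.
King squares — a7: attacked by Nc6; b7: attacked by Ba6; b8: attacked by Nc6.
Legal moves for Black: none.
In check with no legal moves → checkmate.

checkmate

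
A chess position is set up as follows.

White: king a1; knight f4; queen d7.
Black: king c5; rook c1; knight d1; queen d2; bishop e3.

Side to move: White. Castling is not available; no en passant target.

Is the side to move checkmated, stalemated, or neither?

White to move; white king on a1.
In check: yes, from the black rook on c1.
King squares — b1: attacked by Rc1; a2: attacked by Qd2; b2: attacked by Nd1.
Legal moves for White: none.
In check with no legal moves → checkmate.

checkmate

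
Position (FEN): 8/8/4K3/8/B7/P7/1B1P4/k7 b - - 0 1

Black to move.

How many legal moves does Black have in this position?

Black to move; king on a1.
In check: yes, from the white bishop on b2.
Legal moves: Kxb2, Ka2, Kb1.
Count: 3.

3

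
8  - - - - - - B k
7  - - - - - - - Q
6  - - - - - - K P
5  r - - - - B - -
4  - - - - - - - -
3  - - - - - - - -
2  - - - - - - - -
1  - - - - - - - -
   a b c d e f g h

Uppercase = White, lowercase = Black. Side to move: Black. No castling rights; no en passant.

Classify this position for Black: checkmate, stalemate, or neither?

Black to move; black king on h8.
In check: yes, from the white queen on h7.
King squares — g7: attacked by Kg6; h7: attacked by Kg6; g8: attacked by Qh7.
Legal moves for Black: none.
In check with no legal moves → checkmate.

checkmate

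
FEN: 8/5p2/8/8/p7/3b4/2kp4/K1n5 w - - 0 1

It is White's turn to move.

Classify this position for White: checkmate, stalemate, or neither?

White to move; white king on a1.
In check: no.
King squares — b1: attacked by Kc2; a2: attacked by Nc1; b2: attacked by Kc2.
Legal moves for White: none.
Not in check and no legal moves → stalemate.

stalemate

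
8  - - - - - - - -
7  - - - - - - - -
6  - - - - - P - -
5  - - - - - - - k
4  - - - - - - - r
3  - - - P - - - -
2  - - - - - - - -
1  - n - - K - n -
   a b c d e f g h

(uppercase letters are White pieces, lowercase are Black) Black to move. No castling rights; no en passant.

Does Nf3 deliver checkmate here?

After Nf3: white king on e1; in check: yes, from the black knight on f3.
White has 4 legal replies: Kf2, Ke2, Kf1, Kd1.
In check but a legal move exists → not checkmate.

no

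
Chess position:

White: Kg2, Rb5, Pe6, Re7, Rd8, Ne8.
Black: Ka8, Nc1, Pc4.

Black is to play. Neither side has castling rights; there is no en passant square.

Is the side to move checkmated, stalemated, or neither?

Black to move; black king on a8.
In check: yes, from the white rook on d8.
King squares — a7: attacked by Re7; b7: attacked by Rb5; b8: attacked by Rb5.
Legal moves for Black: none.
In check with no legal moves → checkmate.

checkmate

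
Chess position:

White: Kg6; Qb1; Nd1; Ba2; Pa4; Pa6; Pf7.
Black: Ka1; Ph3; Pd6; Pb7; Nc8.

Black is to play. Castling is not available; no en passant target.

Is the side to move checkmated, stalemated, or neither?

checkmate

Black to move; black king on a1.
In check: yes, from the white queen on b1.
King squares — b1: attacked by Ba2; a2: attacked by Qb1; b2: attacked by Qb1.
Legal moves for Black: none.
In check with no legal moves → checkmate.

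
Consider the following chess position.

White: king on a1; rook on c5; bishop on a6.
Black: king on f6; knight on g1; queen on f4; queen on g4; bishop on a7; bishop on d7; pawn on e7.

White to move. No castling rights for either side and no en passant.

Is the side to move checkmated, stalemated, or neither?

neither

White to move; white king on a1.
In check: no.
Legal moves for White include: Bc8, Bb7, Bb5, Bc4, Bd3, Be2, Bf1, Rc8, Rc7, Rc6+, Rh5, Rg5, Rf5+, Re5, Rd5, Rb5, Ra5, Rc4, ... (list truncated; more exist).
White has legal moves and is not in check → neither.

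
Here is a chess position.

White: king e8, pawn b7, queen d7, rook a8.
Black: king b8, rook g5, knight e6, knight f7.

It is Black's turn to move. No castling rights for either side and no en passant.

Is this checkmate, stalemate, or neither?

checkmate

Black to move; black king on b8.
In check: yes, from the white rook on a8.
King squares — a7: attacked by Ra8; b7: attacked by Qd7; c7: attacked by Qd7; a8: attacked by Pb7; c8: attacked by Pb7.
Legal moves for Black: none.
In check with no legal moves → checkmate.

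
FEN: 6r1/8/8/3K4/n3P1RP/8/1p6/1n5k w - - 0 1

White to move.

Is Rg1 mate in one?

no

After Rg1: black king on h1; in check: yes, from the white rook on g1.
Black has 3 legal replies: Kh2, Kxg1, Rxg1.
In check but a legal move exists → not checkmate.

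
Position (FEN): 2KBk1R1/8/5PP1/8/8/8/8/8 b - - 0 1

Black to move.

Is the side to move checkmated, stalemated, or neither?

checkmate

Black to move; black king on e8.
In check: yes, from the white rook on g8.
King squares — d7: attacked by Kc8; e7: attacked by Pf6; f7: attacked by Pg6; d8: attacked by Kc8; f8: attacked by Rg8.
Legal moves for Black: none.
In check with no legal moves → checkmate.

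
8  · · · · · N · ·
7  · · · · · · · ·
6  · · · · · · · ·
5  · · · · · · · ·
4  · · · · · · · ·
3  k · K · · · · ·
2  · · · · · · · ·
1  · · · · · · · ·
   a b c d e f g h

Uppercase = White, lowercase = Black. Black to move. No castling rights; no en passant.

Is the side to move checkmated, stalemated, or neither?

neither

Black to move; black king on a3.
In check: no.
Legal moves for Black: Ka4, Ka2.
Black has 2 legal moves and is not in check → neither.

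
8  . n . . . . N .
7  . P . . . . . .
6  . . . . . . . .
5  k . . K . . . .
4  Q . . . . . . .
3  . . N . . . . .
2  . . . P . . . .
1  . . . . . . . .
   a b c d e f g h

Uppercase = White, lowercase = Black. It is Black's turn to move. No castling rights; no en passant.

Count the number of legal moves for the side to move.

1

Black to move; king on a5.
In check: yes, from the white queen on a4.
Legal moves: Kb6.
Count: 1.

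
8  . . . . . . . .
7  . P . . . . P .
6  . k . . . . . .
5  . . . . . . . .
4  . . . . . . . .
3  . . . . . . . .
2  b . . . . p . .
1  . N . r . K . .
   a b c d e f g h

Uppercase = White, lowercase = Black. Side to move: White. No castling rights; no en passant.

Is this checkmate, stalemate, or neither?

neither

White to move; white king on f1.
In check: yes, from the black rook on d1.
King squares — e1: attacked by Rd1; g1: attacked by Rd1; e2: available; f2: available; g2: available.
Legal moves for White: Kg2, Kxf2, Ke2.
White is in check but has 3 legal moves → neither.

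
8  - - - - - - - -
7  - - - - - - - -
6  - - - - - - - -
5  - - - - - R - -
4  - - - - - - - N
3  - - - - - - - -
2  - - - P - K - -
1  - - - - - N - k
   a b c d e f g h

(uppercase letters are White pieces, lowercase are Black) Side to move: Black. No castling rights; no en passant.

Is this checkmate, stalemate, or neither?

Black to move; black king on h1.
In check: no.
King squares — g1: attacked by Kf2; g2: attacked by Kf2; h2: attacked by Nf1.
Legal moves for Black: none.
Not in check and no legal moves → stalemate.

stalemate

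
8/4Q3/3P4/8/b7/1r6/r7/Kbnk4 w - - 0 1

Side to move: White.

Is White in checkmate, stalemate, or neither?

White to move; white king on a1.
In check: yes, from the black rook on a2.
King squares — b1: attacked by Rb3; a2: attacked by Bb1; b2: attacked by Ra2.
Legal moves for White: none.
In check with no legal moves → checkmate.

checkmate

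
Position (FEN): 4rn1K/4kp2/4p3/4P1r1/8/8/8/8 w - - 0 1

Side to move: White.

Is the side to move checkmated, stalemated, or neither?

White to move; white king on h8.
In check: no.
King squares — g7: attacked by Rg5; h7: attacked by Nf8; g8: attacked by Rg5.
Legal moves for White: none.
Not in check and no legal moves → stalemate.

stalemate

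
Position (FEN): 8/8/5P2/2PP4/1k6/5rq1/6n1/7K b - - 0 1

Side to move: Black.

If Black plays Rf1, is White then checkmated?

After Rf1: white king on h1; in check: yes, from the black rook on f1.
King squares — g1: attacked by Rf1; g2: attacked by Qg3; h2: attacked by Qg3.
White has no legal moves → checkmate.

yes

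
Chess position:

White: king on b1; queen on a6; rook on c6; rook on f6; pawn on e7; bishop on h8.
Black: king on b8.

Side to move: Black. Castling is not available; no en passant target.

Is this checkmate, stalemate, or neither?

Black to move; black king on b8.
In check: no.
King squares — a7: attacked by Qa6; b7: attacked by Qa6; c7: attacked by Rc6; a8: attacked by Qa6; c8: attacked by Qa6.
Legal moves for Black: none.
Not in check and no legal moves → stalemate.

stalemate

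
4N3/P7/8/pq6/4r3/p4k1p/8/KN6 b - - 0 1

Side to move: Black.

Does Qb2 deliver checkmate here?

After Qb2: white king on a1; in check: yes, from the black queen on b2.
King squares — b1: own knight; a2: attacked by Qb2; b2: attacked by Pa3.
White has no legal moves → checkmate.

yes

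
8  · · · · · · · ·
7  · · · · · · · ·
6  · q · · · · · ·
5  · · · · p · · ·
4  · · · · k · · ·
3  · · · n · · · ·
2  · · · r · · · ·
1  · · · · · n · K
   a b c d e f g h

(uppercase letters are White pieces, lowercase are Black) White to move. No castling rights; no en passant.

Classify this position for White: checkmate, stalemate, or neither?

White to move; white king on h1.
In check: no.
King squares — g1: attacked by Qb6; g2: attacked by Rd2; h2: attacked by Nf1.
Legal moves for White: none.
Not in check and no legal moves → stalemate.

stalemate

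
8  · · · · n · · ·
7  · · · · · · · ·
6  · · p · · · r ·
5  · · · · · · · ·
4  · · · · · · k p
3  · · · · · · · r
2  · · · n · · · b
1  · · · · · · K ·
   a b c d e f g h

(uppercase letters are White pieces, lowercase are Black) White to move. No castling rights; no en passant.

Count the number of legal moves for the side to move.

3

White to move; king on g1.
In check: yes, from the black bishop on h2.
Legal moves: Kg2, Kf2, Kh1.
Count: 3.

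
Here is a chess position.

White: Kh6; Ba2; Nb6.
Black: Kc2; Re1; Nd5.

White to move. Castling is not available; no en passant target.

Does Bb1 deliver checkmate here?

After Bb1: black king on c2; in check: yes, from the white bishop on b1.
Black has 8 legal replies: Kc3, Kb3, Kd2, Kb2, Kd1, Kc1, Kxb1, Rxb1.
In check but a legal move exists → not checkmate.

no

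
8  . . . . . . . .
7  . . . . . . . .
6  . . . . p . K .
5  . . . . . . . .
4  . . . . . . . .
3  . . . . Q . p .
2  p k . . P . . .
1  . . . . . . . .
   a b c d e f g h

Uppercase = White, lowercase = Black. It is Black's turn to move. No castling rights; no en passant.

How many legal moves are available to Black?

9

Black to move; king on b2.
In check: no.
Legal moves: Kc2, Kb1, Ka1, e5, g2, a1=Q, a1=R, a1=B, a1=N.
Count: 9.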